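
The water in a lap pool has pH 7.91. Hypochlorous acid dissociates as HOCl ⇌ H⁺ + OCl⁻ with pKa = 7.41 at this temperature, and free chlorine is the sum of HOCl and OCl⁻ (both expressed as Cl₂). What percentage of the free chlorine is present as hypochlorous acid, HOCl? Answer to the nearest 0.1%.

[OCl⁻]/[HOCl] = 10^(pH − pKa) = 10^(7.91 − 7.41) = 10^0.50 = 3.162.
Fraction as HOCl = 1 / (1 + 3.162) = 0.2403.

24.0%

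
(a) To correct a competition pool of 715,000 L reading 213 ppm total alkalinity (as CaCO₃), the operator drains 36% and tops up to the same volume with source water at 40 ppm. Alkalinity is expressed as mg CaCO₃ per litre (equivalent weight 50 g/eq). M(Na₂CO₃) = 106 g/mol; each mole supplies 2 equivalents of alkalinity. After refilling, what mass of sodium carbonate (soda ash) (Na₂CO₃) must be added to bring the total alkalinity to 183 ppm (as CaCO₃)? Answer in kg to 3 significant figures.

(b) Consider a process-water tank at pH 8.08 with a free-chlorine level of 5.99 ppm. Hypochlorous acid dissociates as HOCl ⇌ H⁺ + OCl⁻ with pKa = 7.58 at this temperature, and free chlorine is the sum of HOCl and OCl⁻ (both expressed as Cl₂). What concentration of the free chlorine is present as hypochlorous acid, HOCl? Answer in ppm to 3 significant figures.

(a) After draining 36% and refilling: 213 × 0.64 + 40 × 0.36 = 150.72 ppm.
(a) Deficit to target: 183 − 150.72 = 32.28 mg/L.
(a) As CaCO₃: 32.28 mg/L × 715,000 L = 23,080 g; ÷ 50 g/eq ÷ 2 = 230.8 mol Na₂CO₃.
(a) Mass: 230.8 × 106 = 24,470 g.

(b) [OCl⁻]/[HOCl] = 10^(pH − pKa) = 10^(8.08 − 7.58) = 10^0.50 = 3.162.
(b) Fraction as HOCl = 1 / (1 + 3.162) = 0.2403.
(b) HOCl = 0.2403 × 5.99 ppm = 1.439 ppm.

(a) 24.5 kg; (b) 1.44 ppm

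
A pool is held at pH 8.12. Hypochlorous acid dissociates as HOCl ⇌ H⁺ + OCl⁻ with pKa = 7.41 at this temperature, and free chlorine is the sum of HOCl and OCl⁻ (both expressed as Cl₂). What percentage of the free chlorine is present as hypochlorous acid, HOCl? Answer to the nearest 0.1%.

[OCl⁻]/[HOCl] = 10^(pH − pKa) = 10^(8.12 − 7.41) = 10^0.71 = 5.129.
Fraction as HOCl = 1 / (1 + 5.129) = 0.1632.

16.3%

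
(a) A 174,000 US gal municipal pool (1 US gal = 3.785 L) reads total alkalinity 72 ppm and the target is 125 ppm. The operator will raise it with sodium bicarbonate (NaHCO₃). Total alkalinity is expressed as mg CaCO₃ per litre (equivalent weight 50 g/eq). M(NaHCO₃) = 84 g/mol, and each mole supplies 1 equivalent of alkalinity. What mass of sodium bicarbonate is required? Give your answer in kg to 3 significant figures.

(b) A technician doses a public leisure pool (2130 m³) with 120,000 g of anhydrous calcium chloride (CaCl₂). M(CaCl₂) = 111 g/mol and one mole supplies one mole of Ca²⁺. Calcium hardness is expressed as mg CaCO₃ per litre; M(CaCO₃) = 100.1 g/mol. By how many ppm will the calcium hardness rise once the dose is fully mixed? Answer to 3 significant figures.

(a) Volume: 174,000 US gal × 3.785 L/gal = 658,590 L.
(a) Alkalinity to add: (125 − 72) = 53 mg/L as CaCO₃ × 658,590 L = 34,910 g as CaCO₃.
(a) Equivalents: 34,910 g ÷ 50 g/eq = 698.1 eq.
(a) NaHCO₃ supplies 1 eq per mole → 698.1 mol.
(a) Mass: 698.1 mol × 84 g/mol = 58,640 g.

(b) Volume: 2130 m³ = 2,130,000 L.
(b) Moles of Ca²⁺: 120,000 g ÷ 111 g/mol = 1081 mol.
(b) As CaCO₃: 1081 mol × 100.1 g/mol = 108,200 g.
(b) Rise: 108,200 g / 2,130,000 L × 1000 = 50.81 mg/L.

(a) 58.6 kg; (b) 50.8 ppm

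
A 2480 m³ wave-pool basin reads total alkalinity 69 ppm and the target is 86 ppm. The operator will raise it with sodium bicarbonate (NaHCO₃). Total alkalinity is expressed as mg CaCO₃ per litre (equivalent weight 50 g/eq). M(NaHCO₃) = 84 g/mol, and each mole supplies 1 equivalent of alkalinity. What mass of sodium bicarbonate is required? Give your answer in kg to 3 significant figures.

70.8 kg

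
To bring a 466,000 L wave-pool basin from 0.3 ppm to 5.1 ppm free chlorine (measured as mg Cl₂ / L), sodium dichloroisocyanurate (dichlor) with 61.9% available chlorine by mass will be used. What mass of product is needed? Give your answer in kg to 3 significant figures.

Chlorine deficit: 5.1 − 0.3 = 4.8 ppm = 4.8 mg/L as Cl₂.
Cl₂ equivalent needed: 4.8 mg/L × 466,000 L = 2,237,000 mg = 2237 g.
Product at 61.9% available chlorine: 2237 / 0.619 = 3614 g.

3.61 kg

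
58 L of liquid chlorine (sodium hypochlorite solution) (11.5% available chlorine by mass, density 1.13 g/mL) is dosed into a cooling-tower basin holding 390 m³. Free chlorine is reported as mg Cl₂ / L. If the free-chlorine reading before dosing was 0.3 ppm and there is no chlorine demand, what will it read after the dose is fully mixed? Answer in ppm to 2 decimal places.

19.63 ppm

Volume: 390 m³ = 390,000 L.
Mass of solution: 58 L × 1000 mL/L × 1.13 g/mL = 65,540 g.
Available chlorine delivered: 65,540 g × 0.115 = 7537 g as Cl₂.
Concentration rise: 7537 g / 390,000 L = 19.33 mg/L = 19.33 ppm.
Final FC: 0.3 + 19.33 = 19.63 ppm.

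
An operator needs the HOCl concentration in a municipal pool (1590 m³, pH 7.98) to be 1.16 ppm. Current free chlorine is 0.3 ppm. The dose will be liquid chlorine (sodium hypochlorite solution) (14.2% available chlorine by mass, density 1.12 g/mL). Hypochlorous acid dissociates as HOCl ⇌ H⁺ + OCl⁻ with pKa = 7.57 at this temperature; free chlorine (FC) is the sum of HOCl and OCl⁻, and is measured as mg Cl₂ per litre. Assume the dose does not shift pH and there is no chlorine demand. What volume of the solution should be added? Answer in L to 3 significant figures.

38.4 L

Volume: 1590 m³ = 1,590,000 L.
[OCl⁻]/[HOCl] = 10^(pH − pKa) = 10^(7.98 − 7.57) = 2.57; fraction as HOCl = 1/(1 + 2.57) = 0.2801.
Free chlorine required for 1.16 ppm HOCl: 1.16 / 0.2801 = 4.142 ppm.
FC to add: 4.142 − 0.3 = 3.842 mg/L as Cl₂.
Cl₂ equivalent: 3.842 mg/L × 1,590,000 L = 6108 g.
Product at 14.2% available Cl: 6108 / 0.142 = 43,020 g.
Volume: 43,020 g ÷ 1.12 g/mL = 38,410 mL.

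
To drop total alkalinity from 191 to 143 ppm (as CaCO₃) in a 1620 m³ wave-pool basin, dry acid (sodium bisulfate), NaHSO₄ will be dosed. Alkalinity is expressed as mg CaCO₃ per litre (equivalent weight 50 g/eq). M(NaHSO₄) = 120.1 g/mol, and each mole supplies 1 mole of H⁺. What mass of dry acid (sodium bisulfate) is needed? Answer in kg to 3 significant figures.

Volume: 1620 m³ = 1,620,000 L.
Alkalinity to neutralize: (191 − 143) = 48 mg/L as CaCO₃ × 1,620,000 L = 77,760 g as CaCO₃.
Equivalents of H⁺ required: 77,760 ÷ 50 g/eq = 1555 eq = 1555 mol NaHSO₄.
Mass of NaHSO₄: 1555 × 120.1 = 186,800 g.

187 kg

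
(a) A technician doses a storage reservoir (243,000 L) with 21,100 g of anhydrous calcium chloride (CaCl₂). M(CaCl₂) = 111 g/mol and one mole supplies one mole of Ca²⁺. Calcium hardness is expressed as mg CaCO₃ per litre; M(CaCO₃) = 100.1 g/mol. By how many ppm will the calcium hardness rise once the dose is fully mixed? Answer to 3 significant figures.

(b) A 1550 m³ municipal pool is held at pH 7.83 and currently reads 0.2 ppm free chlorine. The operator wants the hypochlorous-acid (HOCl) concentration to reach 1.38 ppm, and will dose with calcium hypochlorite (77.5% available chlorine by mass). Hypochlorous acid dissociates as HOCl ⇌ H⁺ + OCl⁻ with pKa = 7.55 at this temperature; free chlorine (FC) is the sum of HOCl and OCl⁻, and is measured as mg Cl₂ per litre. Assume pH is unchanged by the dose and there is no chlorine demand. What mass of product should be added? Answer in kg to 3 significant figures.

(a) 78.3 ppm; (b) 7.62 kg

(a) Moles of Ca²⁺: 21,100 g ÷ 111 g/mol = 190.1 mol.
(a) As CaCO₃: 190.1 mol × 100.1 g/mol = 19,030 g.
(a) Rise: 19,030 g / 243,000 L × 1000 = 78.3 mg/L.

(b) Volume: 1550 m³ = 1,550,000 L.
(b) [OCl⁻]/[HOCl] = 10^(pH − pKa) = 10^(7.83 − 7.55) = 1.905; fraction as HOCl = 1/(1 + 1.905) = 0.3442.
(b) Free chlorine required for 1.38 ppm HOCl: 1.38 / 0.3442 = 4.01 ppm.
(b) FC to add: 4.01 − 0.2 = 3.81 mg/L as Cl₂.
(b) Cl₂ equivalent: 3.81 mg/L × 1,550,000 L = 5905 g.
(b) Product at 77.5% available Cl: 5905 / 0.775 = 7619 g.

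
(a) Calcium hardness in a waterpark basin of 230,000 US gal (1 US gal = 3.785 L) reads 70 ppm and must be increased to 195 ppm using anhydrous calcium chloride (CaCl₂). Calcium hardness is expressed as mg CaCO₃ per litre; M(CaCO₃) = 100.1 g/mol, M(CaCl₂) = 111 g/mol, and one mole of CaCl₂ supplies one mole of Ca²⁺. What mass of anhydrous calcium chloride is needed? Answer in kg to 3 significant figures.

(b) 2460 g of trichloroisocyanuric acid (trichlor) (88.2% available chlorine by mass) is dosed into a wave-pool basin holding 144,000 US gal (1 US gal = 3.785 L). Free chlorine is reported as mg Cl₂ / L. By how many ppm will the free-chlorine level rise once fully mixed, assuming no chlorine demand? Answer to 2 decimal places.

(a) 121 kg; (b) 3.98 ppm

(a) Volume: 230,000 US gal × 3.785 L/gal = 870,550 L.
(a) Hardness to add: (195 − 70) = 125 mg/L as CaCO₃ × 870,550 L = 108,800 g as CaCO₃.
(a) Moles of Ca²⁺ (1 mol Ca²⁺ ≡ 1 mol CaCO₃): 108,800 / 100.1 g/mol = 1087 mol.
(a) Mass of CaCl₂: 1087 × 111 = 120,700 g.

(b) Volume: 144,000 US gal × 3.785 L/gal = 545,040 L.
(b) Available chlorine delivered: 2460 g × 0.882 = 2170 g as Cl₂.
(b) Concentration rise: 2170 g / 545,040 L = 3.981 mg/L = 3.98 ppm.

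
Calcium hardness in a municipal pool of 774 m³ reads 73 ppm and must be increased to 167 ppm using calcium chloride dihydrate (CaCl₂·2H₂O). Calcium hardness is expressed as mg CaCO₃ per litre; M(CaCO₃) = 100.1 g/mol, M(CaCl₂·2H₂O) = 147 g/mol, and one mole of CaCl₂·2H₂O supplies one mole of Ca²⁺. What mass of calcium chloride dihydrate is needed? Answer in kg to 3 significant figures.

Volume: 774 m³ = 774,000 L.
Hardness to add: (167 − 73) = 94 mg/L as CaCO₃ × 774,000 L = 72,760 g as CaCO₃.
Moles of Ca²⁺ (1 mol Ca²⁺ ≡ 1 mol CaCO₃): 72,760 / 100.1 g/mol = 726.8 mol.
Mass of CaCl₂·2H₂O: 726.8 × 147 = 106,800 g.

107 kg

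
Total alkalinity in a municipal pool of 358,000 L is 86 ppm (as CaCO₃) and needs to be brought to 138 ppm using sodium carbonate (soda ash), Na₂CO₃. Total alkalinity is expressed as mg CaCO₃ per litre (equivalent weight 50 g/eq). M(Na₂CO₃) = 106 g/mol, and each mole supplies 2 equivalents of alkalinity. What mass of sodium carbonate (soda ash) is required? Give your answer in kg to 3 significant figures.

Alkalinity to add: (138 − 86) = 52 mg/L as CaCO₃ × 358,000 L = 18,620 g as CaCO₃.
Equivalents: 18,620 g ÷ 50 g/eq = 372.3 eq.
Each mole of Na₂CO₃ supplies 2 eq, so 372.3 / 2 = 186.2 mol.
Mass: 186.2 mol × 106 g/mol = 19,730 g.

19.7 kg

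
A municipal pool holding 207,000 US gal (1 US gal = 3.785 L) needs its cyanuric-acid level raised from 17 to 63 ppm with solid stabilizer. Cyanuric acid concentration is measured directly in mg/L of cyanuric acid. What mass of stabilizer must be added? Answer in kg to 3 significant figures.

36.0 kg

Volume: 207,000 US gal × 3.785 L/gal = 783,495 L.
CYA to add: (63 − 17) = 46 mg/L × 783,495 L = 36,040 g cyanuric acid.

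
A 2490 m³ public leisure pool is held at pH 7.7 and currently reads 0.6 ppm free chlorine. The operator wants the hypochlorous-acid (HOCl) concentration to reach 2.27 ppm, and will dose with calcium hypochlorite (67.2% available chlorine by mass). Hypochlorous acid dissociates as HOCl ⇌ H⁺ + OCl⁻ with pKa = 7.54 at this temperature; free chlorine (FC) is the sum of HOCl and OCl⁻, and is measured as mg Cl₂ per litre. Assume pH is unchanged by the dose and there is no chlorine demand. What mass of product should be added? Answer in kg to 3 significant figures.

Volume: 2490 m³ = 2,490,000 L.
[OCl⁻]/[HOCl] = 10^(pH − pKa) = 10^(7.7 − 7.54) = 1.445; fraction as HOCl = 1/(1 + 1.445) = 0.4089.
Free chlorine required for 2.27 ppm HOCl: 2.27 / 0.4089 = 5.551 ppm.
FC to add: 5.551 − 0.6 = 4.951 mg/L as Cl₂.
Cl₂ equivalent: 4.951 mg/L × 2,490,000 L = 12,330 g.
Product at 67.2% available Cl: 12,330 / 0.672 = 18,350 g.

18.3 kg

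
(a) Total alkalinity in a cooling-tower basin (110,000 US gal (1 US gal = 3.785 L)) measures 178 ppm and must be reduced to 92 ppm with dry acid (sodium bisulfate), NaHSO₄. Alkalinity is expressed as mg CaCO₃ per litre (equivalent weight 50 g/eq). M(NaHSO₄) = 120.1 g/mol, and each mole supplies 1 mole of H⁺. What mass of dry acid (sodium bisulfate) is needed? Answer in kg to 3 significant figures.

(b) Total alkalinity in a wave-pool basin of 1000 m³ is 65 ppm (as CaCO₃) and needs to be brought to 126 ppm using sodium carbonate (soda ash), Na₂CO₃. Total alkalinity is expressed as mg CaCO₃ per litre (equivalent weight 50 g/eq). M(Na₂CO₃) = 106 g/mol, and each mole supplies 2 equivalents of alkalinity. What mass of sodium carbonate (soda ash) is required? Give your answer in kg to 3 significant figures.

(a) Volume: 110,000 US gal × 3.785 L/gal = 416,350 L.
(a) Alkalinity to neutralize: (178 − 92) = 86 mg/L as CaCO₃ × 416,350 L = 35,810 g as CaCO₃.
(a) Equivalents of H⁺ required: 35,810 ÷ 50 g/eq = 716.1 eq = 716.1 mol NaHSO₄.
(a) Mass of NaHSO₄: 716.1 × 120.1 = 86,010 g.

(b) Volume: 1000 m³ = 1,000,000 L.
(b) Alkalinity to add: (126 − 65) = 61 mg/L as CaCO₃ × 1,000,000 L = 61,000 g as CaCO₃.
(b) Equivalents: 61,000 g ÷ 50 g/eq = 1220 eq.
(b) Each mole of Na₂CO₃ supplies 2 eq, so 1220 / 2 = 610 mol.
(b) Mass: 610 mol × 106 g/mol = 64,660 g.

(a) 86.0 kg; (b) 64.7 kg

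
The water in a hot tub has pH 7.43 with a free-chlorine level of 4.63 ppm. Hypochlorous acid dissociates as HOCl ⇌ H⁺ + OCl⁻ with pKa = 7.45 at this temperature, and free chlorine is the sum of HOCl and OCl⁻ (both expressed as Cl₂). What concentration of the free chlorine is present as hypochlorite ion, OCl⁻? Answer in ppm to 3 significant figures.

2.26 ppm

[OCl⁻]/[HOCl] = 10^(pH − pKa) = 10^(7.43 − 7.45) = 10^-0.02 = 0.955.
Fraction as HOCl = 1 / (1 + 0.955) = 0.5115.
OCl⁻ = (1 − 0.5115) × 4.63 ppm = 2.262 ppm.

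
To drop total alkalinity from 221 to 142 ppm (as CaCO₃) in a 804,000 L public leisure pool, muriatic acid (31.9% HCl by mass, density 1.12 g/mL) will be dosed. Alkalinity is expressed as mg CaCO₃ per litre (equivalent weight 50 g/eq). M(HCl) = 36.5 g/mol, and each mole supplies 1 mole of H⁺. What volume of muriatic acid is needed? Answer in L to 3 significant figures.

130 L

Alkalinity to neutralize: (221 − 142) = 79 mg/L as CaCO₃ × 804,000 L = 63,520 g as CaCO₃.
Equivalents of H⁺ required: 63,520 ÷ 50 g/eq = 1270 eq = 1270 mol HCl.
Mass of HCl: 1270 × 36.5 = 46,370 g.
Mass of 31.9% solution: 46,370 / 0.319 = 145,400 g.
Volume: 145,400 g ÷ 1.12 g/mL = 129,800 mL.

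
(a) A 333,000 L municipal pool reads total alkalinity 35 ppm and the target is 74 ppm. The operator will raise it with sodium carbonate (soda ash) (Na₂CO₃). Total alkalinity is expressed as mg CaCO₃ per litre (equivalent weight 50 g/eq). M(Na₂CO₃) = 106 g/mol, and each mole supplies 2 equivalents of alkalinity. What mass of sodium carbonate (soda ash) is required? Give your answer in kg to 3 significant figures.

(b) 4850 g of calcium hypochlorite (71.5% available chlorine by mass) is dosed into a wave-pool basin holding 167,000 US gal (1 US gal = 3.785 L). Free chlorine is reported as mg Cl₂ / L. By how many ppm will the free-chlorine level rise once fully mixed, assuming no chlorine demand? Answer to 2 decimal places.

(a) Alkalinity to add: (74 − 35) = 39 mg/L as CaCO₃ × 333,000 L = 12,990 g as CaCO₃.
(a) Equivalents: 12,990 g ÷ 50 g/eq = 259.7 eq.
(a) Each mole of Na₂CO₃ supplies 2 eq, so 259.7 / 2 = 129.9 mol.
(a) Mass: 129.9 mol × 106 g/mol = 13,770 g.

(b) Volume: 167,000 US gal × 3.785 L/gal = 632,095 L.
(b) Available chlorine delivered: 4850 g × 0.715 = 3468 g as Cl₂.
(b) Concentration rise: 3468 g / 632,095 L = 5.486 mg/L = 5.49 ppm.

(a) 13.8 kg; (b) 5.49 ppm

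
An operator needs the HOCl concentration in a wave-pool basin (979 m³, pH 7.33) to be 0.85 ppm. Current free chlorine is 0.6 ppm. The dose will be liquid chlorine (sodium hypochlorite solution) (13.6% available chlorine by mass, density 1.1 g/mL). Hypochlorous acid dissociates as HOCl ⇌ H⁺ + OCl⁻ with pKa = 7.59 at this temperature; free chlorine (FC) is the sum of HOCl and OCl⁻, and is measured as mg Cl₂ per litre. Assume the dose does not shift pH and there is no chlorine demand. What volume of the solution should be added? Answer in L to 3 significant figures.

Volume: 979 m³ = 979,000 L.
[OCl⁻]/[HOCl] = 10^(pH − pKa) = 10^(7.33 − 7.59) = 0.5495; fraction as HOCl = 1/(1 + 0.5495) = 0.6454.
Free chlorine required for 0.85 ppm HOCl: 0.85 / 0.6454 = 1.317 ppm.
FC to add: 1.317 − 0.6 = 0.7171 mg/L as Cl₂.
Cl₂ equivalent: 0.7171 mg/L × 979,000 L = 702.1 g.
Product at 13.6% available Cl: 702.1 / 0.136 = 5162 g.
Volume: 5162 g ÷ 1.1 g/mL = 4693 mL.

4.69 L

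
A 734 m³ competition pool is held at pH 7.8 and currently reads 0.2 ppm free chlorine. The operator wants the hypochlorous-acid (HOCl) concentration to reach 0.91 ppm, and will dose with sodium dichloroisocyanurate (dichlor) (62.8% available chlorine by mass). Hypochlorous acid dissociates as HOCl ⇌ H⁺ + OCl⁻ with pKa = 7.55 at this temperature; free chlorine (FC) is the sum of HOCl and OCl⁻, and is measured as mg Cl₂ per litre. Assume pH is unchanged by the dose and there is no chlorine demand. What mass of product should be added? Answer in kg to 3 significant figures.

Volume: 734 m³ = 734,000 L.
[OCl⁻]/[HOCl] = 10^(pH − pKa) = 10^(7.8 − 7.55) = 1.778; fraction as HOCl = 1/(1 + 1.778) = 0.3599.
Free chlorine required for 0.91 ppm HOCl: 0.91 / 0.3599 = 2.528 ppm.
FC to add: 2.528 − 0.2 = 2.328 mg/L as Cl₂.
Cl₂ equivalent: 2.328 mg/L × 734,000 L = 1709 g.
Product at 62.8% available Cl: 1709 / 0.628 = 2721 g.

2.72 kg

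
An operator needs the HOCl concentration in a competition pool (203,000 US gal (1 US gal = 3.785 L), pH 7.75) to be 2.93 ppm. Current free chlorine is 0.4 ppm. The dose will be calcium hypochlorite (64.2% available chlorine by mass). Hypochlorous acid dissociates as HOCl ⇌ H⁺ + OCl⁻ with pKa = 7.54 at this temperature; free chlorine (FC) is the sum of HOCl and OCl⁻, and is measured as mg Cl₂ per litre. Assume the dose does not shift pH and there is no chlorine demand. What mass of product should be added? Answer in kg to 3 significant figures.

8.72 kg

Volume: 203,000 US gal × 3.785 L/gal = 768,355 L.
[OCl⁻]/[HOCl] = 10^(pH − pKa) = 10^(7.75 − 7.54) = 1.622; fraction as HOCl = 1/(1 + 1.622) = 0.3814.
Free chlorine required for 2.93 ppm HOCl: 2.93 / 0.3814 = 7.682 ppm.
FC to add: 7.682 − 0.4 = 7.282 mg/L as Cl₂.
Cl₂ equivalent: 7.282 mg/L × 768,355 L = 5595 g.
Product at 64.2% available Cl: 5595 / 0.642 = 8715 g.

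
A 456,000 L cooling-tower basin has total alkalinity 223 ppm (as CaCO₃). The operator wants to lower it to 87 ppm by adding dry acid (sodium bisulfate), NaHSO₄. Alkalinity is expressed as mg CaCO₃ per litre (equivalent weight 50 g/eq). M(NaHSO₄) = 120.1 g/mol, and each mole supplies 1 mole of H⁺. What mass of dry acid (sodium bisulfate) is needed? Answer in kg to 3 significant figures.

149 kg

Alkalinity to neutralize: (223 − 87) = 136 mg/L as CaCO₃ × 456,000 L = 62,020 g as CaCO₃.
Equivalents of H⁺ required: 62,020 ÷ 50 g/eq = 1240 eq = 1240 mol NaHSO₄.
Mass of NaHSO₄: 1240 × 120.1 = 149,000 g.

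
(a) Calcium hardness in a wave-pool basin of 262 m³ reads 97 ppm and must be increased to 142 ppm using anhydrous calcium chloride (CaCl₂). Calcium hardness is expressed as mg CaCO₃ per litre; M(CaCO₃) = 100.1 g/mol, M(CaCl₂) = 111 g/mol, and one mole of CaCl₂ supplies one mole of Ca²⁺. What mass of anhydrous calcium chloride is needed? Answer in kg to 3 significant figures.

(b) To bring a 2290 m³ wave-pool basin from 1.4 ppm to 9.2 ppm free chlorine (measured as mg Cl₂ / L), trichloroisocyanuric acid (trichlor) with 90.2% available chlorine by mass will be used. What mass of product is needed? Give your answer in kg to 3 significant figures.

(a) 13.1 kg; (b) 19.8 kg

(a) Volume: 262 m³ = 262,000 L.
(a) Hardness to add: (142 − 97) = 45 mg/L as CaCO₃ × 262,000 L = 11,790 g as CaCO₃.
(a) Moles of Ca²⁺ (1 mol Ca²⁺ ≡ 1 mol CaCO₃): 11,790 / 100.1 g/mol = 117.8 mol.
(a) Mass of CaCl₂: 117.8 × 111 = 13,070 g.

(b) Volume: 2290 m³ = 2,290,000 L.
(b) Chlorine deficit: 9.2 − 1.4 = 7.8 ppm = 7.8 mg/L as Cl₂.
(b) Cl₂ equivalent needed: 7.8 mg/L × 2,290,000 L = 17,860,000 mg = 17,860 g.
(b) Product at 90.2% available chlorine: 17,860 / 0.902 = 19,800 g.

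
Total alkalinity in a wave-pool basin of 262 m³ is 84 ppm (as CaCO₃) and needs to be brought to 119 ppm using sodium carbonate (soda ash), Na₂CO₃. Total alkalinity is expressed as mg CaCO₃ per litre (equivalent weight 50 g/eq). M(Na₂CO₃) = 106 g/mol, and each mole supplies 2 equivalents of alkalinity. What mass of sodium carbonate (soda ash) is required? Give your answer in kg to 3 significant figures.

Volume: 262 m³ = 262,000 L.
Alkalinity to add: (119 − 84) = 35 mg/L as CaCO₃ × 262,000 L = 9170 g as CaCO₃.
Equivalents: 9170 g ÷ 50 g/eq = 183.4 eq.
Each mole of Na₂CO₃ supplies 2 eq, so 183.4 / 2 = 91.7 mol.
Mass: 91.7 mol × 106 g/mol = 9720 g.

9.72 kg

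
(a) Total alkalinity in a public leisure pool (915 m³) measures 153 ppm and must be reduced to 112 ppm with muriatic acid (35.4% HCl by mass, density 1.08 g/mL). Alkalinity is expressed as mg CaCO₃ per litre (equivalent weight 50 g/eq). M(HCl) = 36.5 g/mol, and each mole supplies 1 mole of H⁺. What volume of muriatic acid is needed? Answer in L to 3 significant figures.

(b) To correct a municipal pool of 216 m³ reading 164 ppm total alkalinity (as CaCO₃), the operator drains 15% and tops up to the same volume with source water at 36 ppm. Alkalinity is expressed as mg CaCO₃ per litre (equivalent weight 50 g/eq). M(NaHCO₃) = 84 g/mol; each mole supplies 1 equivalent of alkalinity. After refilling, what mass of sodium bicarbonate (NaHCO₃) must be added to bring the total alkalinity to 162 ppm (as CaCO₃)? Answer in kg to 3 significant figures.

(a) 71.6 L; (b) 6.24 kg

(a) Volume: 915 m³ = 915,000 L.
(a) Alkalinity to neutralize: (153 − 112) = 41 mg/L as CaCO₃ × 915,000 L = 37,520 g as CaCO₃.
(a) Equivalents of H⁺ required: 37,520 ÷ 50 g/eq = 750.3 eq = 750.3 mol HCl.
(a) Mass of HCl: 750.3 × 36.5 = 27,390 g.
(a) Mass of 35.4% solution: 27,390 / 0.354 = 77,360 g.
(a) Volume: 77,360 g ÷ 1.08 g/mL = 71,630 mL.

(b) Volume: 216 m³ = 216,000 L.
(b) After draining 15% and refilling: 164 × 0.85 + 36 × 0.15 = 144.8 ppm.
(b) Deficit to target: 162 − 144.8 = 17.2 mg/L.
(b) As CaCO₃: 17.2 mg/L × 216,000 L = 3715 g; ÷ 50 g/eq ÷ 1 = 74.3 mol NaHCO₃.
(b) Mass: 74.3 × 84 = 6242 g.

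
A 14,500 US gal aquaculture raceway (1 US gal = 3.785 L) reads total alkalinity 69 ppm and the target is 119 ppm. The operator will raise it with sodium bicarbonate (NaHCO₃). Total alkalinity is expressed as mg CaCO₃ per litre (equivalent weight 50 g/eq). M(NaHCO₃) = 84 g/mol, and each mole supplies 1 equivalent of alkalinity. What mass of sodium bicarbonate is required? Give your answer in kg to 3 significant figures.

Volume: 14,500 US gal × 3.785 L/gal = 54,882 L.
Alkalinity to add: (119 − 69) = 50 mg/L as CaCO₃ × 54,882 L = 2744 g as CaCO₃.
Equivalents: 2744 g ÷ 50 g/eq = 54.88 eq.
NaHCO₃ supplies 1 eq per mole → 54.88 mol.
Mass: 54.88 mol × 84 g/mol = 4610 g.

4.61 kg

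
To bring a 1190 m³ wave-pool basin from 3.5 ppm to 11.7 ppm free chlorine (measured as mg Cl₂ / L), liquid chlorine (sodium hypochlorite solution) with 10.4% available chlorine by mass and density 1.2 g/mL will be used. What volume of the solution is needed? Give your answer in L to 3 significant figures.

78.2 L

Volume: 1190 m³ = 1,190,000 L.
Chlorine deficit: 11.7 − 3.5 = 8.2 ppm = 8.2 mg/L as Cl₂.
Cl₂ equivalent needed: 8.2 mg/L × 1,190,000 L = 9,758,000 mg = 9758 g.
Product at 10.4% available chlorine: 9758 / 0.104 = 93,830 g.
Volume at density 1.2 g/mL: 93,830 g ÷ 1.2 g/mL = 78,190 mL.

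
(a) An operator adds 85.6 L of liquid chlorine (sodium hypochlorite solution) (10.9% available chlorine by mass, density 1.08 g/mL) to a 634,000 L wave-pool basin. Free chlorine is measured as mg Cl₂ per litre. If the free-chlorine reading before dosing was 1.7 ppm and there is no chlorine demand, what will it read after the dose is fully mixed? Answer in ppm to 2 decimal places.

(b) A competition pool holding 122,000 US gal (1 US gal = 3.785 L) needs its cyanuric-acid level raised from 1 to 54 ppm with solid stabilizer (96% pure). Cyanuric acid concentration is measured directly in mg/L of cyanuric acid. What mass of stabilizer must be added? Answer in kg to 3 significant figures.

(a) 17.59 ppm; (b) 25.5 kg

(a) Mass of solution: 85.6 L × 1000 mL/L × 1.08 g/mL = 92,450 g.
(a) Available chlorine delivered: 92,450 g × 0.109 = 10,080 g as Cl₂.
(a) Concentration rise: 10,080 g / 634,000 L = 15.89 mg/L = 15.89 ppm.
(a) Final FC: 1.7 + 15.89 = 17.59 ppm.

(b) Volume: 122,000 US gal × 3.785 L/gal = 461,770 L.
(b) CYA to add: (54 − 1) = 53 mg/L × 461,770 L = 24,470 g cyanuric acid.
(b) At 96% purity: 24,470 / 0.96 = 25,490 g product.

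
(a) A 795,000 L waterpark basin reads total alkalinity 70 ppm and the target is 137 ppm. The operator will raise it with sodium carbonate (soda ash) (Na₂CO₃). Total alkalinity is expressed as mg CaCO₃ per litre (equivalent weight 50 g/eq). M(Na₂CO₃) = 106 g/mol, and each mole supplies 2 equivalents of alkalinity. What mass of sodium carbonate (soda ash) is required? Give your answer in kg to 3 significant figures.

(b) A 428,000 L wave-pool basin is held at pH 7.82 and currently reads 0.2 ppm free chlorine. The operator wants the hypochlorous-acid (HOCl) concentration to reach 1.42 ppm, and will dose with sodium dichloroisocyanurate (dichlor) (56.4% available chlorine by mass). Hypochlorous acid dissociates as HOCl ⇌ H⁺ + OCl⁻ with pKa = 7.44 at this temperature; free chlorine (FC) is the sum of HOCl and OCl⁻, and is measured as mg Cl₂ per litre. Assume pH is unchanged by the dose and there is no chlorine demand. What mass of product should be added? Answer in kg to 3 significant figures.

(a) Alkalinity to add: (137 − 70) = 67 mg/L as CaCO₃ × 795,000 L = 53,260 g as CaCO₃.
(a) Equivalents: 53,260 g ÷ 50 g/eq = 1065 eq.
(a) Each mole of Na₂CO₃ supplies 2 eq, so 1065 / 2 = 532.6 mol.
(a) Mass: 532.6 mol × 106 g/mol = 56,460 g.

(b) [OCl⁻]/[HOCl] = 10^(pH − pKa) = 10^(7.82 − 7.44) = 2.399; fraction as HOCl = 1/(1 + 2.399) = 0.2942.
(b) Free chlorine required for 1.42 ppm HOCl: 1.42 / 0.2942 = 4.826 ppm.
(b) FC to add: 4.826 − 0.2 = 4.626 mg/L as Cl₂.
(b) Cl₂ equivalent: 4.626 mg/L × 428,000 L = 1980 g.
(b) Product at 56.4% available Cl: 1980 / 0.564 = 3511 g.

(a) 56.5 kg; (b) 3.51 kg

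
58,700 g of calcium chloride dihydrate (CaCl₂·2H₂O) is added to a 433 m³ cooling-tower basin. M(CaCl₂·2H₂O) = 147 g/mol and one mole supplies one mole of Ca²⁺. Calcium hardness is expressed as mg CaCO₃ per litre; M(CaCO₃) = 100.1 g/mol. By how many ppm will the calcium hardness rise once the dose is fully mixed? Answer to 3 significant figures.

92.3 ppm

Volume: 433 m³ = 433,000 L.
Moles of Ca²⁺: 58,700 g ÷ 147 g/mol = 399.3 mol.
As CaCO₃: 399.3 mol × 100.1 g/mol = 39,970 g.
Rise: 39,970 g / 433,000 L × 1000 = 92.31 mg/L.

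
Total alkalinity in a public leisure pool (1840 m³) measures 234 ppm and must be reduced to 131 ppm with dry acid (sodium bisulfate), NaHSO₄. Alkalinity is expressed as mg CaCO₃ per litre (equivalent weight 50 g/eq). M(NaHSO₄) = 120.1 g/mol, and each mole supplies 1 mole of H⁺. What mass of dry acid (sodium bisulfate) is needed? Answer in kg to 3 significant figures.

455 kg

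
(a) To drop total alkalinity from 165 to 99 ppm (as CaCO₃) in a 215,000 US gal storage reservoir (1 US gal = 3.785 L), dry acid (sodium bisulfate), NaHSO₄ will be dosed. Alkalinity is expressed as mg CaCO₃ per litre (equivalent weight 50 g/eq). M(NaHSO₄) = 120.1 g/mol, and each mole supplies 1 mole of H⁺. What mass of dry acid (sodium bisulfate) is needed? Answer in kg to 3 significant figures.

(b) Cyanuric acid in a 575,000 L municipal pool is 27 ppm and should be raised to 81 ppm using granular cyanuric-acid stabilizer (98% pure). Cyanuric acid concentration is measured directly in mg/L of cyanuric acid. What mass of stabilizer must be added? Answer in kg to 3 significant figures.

(a) 129 kg; (b) 31.7 kg

(a) Volume: 215,000 US gal × 3.785 L/gal = 813,775 L.
(a) Alkalinity to neutralize: (165 − 99) = 66 mg/L as CaCO₃ × 813,775 L = 53,710 g as CaCO₃.
(a) Equivalents of H⁺ required: 53,710 ÷ 50 g/eq = 1074 eq = 1074 mol NaHSO₄.
(a) Mass of NaHSO₄: 1074 × 120.1 = 129,000 g.

(b) CYA to add: (81 − 27) = 54 mg/L × 575,000 L = 31,050 g cyanuric acid.
(b) At 98% purity: 31,050 / 0.98 = 31,680 g product.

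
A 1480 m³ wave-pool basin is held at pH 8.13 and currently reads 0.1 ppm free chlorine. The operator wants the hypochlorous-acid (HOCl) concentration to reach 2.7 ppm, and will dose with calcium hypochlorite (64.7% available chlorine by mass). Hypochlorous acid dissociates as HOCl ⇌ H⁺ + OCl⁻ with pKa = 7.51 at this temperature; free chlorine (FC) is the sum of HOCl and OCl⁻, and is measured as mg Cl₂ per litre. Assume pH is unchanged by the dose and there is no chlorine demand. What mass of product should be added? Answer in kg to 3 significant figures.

31.7 kg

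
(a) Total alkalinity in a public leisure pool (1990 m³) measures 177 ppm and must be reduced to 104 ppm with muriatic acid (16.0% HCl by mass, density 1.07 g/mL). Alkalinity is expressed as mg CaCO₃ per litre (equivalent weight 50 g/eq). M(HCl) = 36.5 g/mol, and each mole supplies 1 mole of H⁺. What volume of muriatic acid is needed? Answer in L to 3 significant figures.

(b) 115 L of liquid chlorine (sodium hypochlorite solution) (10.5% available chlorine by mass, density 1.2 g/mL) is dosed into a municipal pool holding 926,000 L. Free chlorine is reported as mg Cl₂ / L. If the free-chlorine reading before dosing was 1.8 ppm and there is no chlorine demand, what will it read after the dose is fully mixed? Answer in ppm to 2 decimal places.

(a) Volume: 1990 m³ = 1,990,000 L.
(a) Alkalinity to neutralize: (177 − 104) = 73 mg/L as CaCO₃ × 1,990,000 L = 145,300 g as CaCO₃.
(a) Equivalents of H⁺ required: 145,300 ÷ 50 g/eq = 2905 eq = 2905 mol HCl.
(a) Mass of HCl: 2905 × 36.5 = 106,000 g.
(a) Mass of 16.0% solution: 106,000 / 0.16 = 662,800 g.
(a) Volume: 662,800 g ÷ 1.07 g/mL = 619,400 mL.

(b) Mass of solution: 115 L × 1000 mL/L × 1.2 g/mL = 138,000 g.
(b) Available chlorine delivered: 138,000 g × 0.105 = 14,490 g as Cl₂.
(b) Concentration rise: 14,490 g / 926,000 L = 15.65 mg/L = 15.65 ppm.
(b) Final FC: 1.8 + 15.65 = 17.45 ppm.

(a) 619 L; (b) 17.45 ppm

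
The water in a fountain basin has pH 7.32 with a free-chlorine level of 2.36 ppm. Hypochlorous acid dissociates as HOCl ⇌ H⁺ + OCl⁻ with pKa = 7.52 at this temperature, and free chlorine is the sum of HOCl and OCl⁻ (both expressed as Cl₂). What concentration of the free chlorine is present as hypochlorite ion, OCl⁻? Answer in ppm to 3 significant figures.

[OCl⁻]/[HOCl] = 10^(pH − pKa) = 10^(7.32 − 7.52) = 10^-0.20 = 0.631.
Fraction as HOCl = 1 / (1 + 0.631) = 0.6131.
OCl⁻ = (1 − 0.6131) × 2.36 ppm = 0.913 ppm.

0.913 ppm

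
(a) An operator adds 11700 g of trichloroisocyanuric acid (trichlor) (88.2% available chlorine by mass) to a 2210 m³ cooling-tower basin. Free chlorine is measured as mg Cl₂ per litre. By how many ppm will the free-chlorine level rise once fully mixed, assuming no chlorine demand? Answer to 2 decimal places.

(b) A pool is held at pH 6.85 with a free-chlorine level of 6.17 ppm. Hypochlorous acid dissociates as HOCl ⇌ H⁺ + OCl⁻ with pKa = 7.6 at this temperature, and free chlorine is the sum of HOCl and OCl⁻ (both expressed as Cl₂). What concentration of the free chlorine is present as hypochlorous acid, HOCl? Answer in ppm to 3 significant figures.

(a) Volume: 2210 m³ = 2,210,000 L.
(a) Available chlorine delivered: 11,700 g × 0.882 = 10,320 g as Cl₂.
(a) Concentration rise: 10,320 g / 2,210,000 L = 4.669 mg/L = 4.67 ppm.

(b) [OCl⁻]/[HOCl] = 10^(pH − pKa) = 10^(6.85 − 7.6) = 10^-0.75 = 0.1778.
(b) Fraction as HOCl = 1 / (1 + 0.1778) = 0.849.
(b) HOCl = 0.849 × 6.17 ppm = 5.238 ppm.

(a) 4.67 ppm; (b) 5.24 ppm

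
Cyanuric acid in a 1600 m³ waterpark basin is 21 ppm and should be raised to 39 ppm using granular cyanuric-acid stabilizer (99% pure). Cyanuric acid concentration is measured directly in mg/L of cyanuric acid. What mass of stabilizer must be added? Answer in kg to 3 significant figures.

29.1 kg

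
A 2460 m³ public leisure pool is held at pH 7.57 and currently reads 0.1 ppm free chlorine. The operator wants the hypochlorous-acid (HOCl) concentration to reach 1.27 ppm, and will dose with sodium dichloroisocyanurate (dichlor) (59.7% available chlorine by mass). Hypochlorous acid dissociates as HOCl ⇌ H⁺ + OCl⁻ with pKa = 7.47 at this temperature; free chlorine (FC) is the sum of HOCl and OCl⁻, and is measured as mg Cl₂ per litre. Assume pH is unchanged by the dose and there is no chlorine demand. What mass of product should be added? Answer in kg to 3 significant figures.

11.4 kg

Volume: 2460 m³ = 2,460,000 L.
[OCl⁻]/[HOCl] = 10^(pH − pKa) = 10^(7.57 − 7.47) = 1.259; fraction as HOCl = 1/(1 + 1.259) = 0.4427.
Free chlorine required for 1.27 ppm HOCl: 1.27 / 0.4427 = 2.869 ppm.
FC to add: 2.869 − 0.1 = 2.769 mg/L as Cl₂.
Cl₂ equivalent: 2.769 mg/L × 2,460,000 L = 6811 g.
Product at 59.7% available Cl: 6811 / 0.597 = 11,410 g.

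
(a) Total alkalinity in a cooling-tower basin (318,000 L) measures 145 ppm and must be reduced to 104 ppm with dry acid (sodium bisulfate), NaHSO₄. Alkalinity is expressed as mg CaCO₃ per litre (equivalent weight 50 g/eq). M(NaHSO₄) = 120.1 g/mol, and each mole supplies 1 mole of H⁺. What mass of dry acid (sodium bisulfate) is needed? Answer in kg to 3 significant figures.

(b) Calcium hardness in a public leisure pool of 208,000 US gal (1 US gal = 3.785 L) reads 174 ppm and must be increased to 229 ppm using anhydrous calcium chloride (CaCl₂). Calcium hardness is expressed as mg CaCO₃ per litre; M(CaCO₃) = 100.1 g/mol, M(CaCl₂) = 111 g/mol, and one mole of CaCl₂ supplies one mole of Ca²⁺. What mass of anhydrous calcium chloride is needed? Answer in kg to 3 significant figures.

(a) Alkalinity to neutralize: (145 − 104) = 41 mg/L as CaCO₃ × 318,000 L = 13,040 g as CaCO₃.
(a) Equivalents of H⁺ required: 13,040 ÷ 50 g/eq = 260.8 eq = 260.8 mol NaHSO₄.
(a) Mass of NaHSO₄: 260.8 × 120.1 = 31,320 g.

(b) Volume: 208,000 US gal × 3.785 L/gal = 787,280 L.
(b) Hardness to add: (229 − 174) = 55 mg/L as CaCO₃ × 787,280 L = 43,300 g as CaCO₃.
(b) Moles of Ca²⁺ (1 mol Ca²⁺ ≡ 1 mol CaCO₃): 43,300 / 100.1 g/mol = 432.6 mol.
(b) Mass of CaCl₂: 432.6 × 111 = 48,020 g.

(a) 31.3 kg; (b) 48.0 kg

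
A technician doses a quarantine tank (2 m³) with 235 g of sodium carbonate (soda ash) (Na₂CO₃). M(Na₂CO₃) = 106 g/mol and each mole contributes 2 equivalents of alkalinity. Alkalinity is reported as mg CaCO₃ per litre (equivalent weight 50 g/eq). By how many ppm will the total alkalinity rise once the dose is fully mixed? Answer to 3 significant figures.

Volume: 2 m³ = 2,000 L.
Moles of Na₂CO₃: 235 g ÷ 106 g/mol = 2.217 mol → 4.434 eq of alkalinity.
As CaCO₃: 4.434 eq × 50 g/eq = 221.7 g.
Rise: 221.7 g / 2,000 L × 1000 = 110.8 mg/L.

111 ppm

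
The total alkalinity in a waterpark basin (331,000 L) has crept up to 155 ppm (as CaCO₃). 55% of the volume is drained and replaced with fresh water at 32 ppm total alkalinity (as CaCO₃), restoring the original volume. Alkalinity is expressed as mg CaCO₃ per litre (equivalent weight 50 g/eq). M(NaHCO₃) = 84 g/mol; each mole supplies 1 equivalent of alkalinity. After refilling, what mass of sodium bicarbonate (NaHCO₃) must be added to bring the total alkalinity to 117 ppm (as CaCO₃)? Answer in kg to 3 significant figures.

After draining 55% and refilling: 155 × 0.45 + 32 × 0.55 = 87.35 ppm.
Deficit to target: 117 − 87.35 = 29.65 mg/L.
As CaCO₃: 29.65 mg/L × 331,000 L = 9814 g; ÷ 50 g/eq ÷ 1 = 196.3 mol NaHCO₃.
Mass: 196.3 × 84 = 16,490 g.

16.5 kg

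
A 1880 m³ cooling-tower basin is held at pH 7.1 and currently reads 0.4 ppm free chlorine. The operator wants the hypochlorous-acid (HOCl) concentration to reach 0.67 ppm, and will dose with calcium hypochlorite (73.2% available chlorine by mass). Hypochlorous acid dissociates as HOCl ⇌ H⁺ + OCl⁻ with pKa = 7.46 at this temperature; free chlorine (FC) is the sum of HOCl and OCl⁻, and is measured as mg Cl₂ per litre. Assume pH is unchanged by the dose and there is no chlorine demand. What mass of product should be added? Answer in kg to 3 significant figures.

Volume: 1880 m³ = 1,880,000 L.
[OCl⁻]/[HOCl] = 10^(pH − pKa) = 10^(7.1 − 7.46) = 0.4365; fraction as HOCl = 1/(1 + 0.4365) = 0.6961.
Free chlorine required for 0.67 ppm HOCl: 0.67 / 0.6961 = 0.9625 ppm.
FC to add: 0.9625 − 0.4 = 0.5625 mg/L as Cl₂.
Cl₂ equivalent: 0.5625 mg/L × 1,880,000 L = 1057 g.
Product at 73.2% available Cl: 1057 / 0.732 = 1445 g.

1.44 kg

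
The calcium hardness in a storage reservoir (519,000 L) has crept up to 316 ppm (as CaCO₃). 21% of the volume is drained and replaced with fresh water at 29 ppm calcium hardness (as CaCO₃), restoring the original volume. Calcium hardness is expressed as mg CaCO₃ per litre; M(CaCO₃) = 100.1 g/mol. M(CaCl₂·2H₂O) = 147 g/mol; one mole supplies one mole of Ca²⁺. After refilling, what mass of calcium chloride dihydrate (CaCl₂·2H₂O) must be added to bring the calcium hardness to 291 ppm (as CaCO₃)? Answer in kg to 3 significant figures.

26.9 kg

After draining 21% and refilling: 316 × 0.79 + 29 × 0.21 = 255.73 ppm.
Deficit to target: 291 − 255.73 = 35.27 mg/L.
As CaCO₃: 35.27 mg/L × 519,000 L = 18,310 g; ÷ 100.1 = 182.9 mol Ca²⁺.
Mass: 182.9 × 147 = 26,880 g.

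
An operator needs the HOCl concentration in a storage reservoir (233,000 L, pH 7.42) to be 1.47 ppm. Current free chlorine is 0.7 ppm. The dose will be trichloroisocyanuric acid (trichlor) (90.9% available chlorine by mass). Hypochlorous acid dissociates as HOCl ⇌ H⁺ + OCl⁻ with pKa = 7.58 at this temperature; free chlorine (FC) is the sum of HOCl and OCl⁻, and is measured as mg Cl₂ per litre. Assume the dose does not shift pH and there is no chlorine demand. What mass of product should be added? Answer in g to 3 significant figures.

458 g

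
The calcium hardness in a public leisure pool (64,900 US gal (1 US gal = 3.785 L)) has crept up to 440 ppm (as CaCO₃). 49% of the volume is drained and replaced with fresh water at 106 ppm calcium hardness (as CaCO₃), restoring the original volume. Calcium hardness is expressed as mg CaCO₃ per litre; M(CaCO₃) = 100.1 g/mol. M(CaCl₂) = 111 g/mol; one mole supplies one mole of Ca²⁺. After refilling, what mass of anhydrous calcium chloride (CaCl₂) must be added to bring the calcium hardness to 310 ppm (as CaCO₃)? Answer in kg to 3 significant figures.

Volume: 64,900 US gal × 3.785 L/gal = 245,646 L.
After draining 49% and refilling: 440 × 0.51 + 106 × 0.49 = 276.34 ppm.
Deficit to target: 310 − 276.34 = 33.66 mg/L.
As CaCO₃: 33.66 mg/L × 245,646 L = 8268 g; ÷ 100.1 = 82.6 mol Ca²⁺.
Mass: 82.6 × 111 = 9169 g.

9.17 kg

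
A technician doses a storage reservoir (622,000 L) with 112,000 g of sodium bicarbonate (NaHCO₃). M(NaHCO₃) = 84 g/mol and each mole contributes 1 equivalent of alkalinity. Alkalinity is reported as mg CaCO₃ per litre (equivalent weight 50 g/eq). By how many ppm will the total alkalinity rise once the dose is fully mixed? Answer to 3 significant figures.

Moles of NaHCO₃: 112,000 g ÷ 84 g/mol = 1333 mol → 1333 eq of alkalinity.
As CaCO₃: 1333 eq × 50 g/eq = 66,670 g.
Rise: 66,670 g / 622,000 L × 1000 = 107.2 mg/L.

107 ppm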